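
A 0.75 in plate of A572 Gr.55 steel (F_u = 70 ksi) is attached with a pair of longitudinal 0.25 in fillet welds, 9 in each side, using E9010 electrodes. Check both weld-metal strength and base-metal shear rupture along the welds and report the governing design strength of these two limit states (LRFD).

E90XX → F_EXX = 90 ksi.
t_e = 0.707 × 0.25 = 0.1767 in; L = 18 in.
Weld metal: φR_n = 0.75 × 0.6 × 90 × 0.1767 × 18 = 128.9 kips.
Base metal (shear rupture): φR_n = 0.75 × 0.6 × 70 × 0.75 × 18 = 425.2 kips.
Governing: weld metal.

φR_n ≈ 129 kips (weld metal governs)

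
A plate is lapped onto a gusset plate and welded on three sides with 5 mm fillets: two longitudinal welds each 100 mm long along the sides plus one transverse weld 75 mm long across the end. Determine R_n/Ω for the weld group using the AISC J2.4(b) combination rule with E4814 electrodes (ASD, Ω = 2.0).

E48XX → F_EXX = 480 MPa.
t_e = 0.707 × 5 = 3.535 mm.
R_nwl = 0.6 × 480 × 3.535 × 200 × 10⁻³ = 203.6 kN (longitudinal, 2 welds).
R_nwt = 0.6 × 480 × 3.535 × 75 × 10⁻³ = 76.36 kN (transverse, base value).
(i) R_nwl + R_nwt = 280 kN; (ii) 0.85 R_nwl + 1.5 R_nwt = 287.6 kN.
R_n = max = 287.6 kN [governs: (ii)]; R_n/Ω = 143.8 kN.

R_n/Ω ≈ 144 kN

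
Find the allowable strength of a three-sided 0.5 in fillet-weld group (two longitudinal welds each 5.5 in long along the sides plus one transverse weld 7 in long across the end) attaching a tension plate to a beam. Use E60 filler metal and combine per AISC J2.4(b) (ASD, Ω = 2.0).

R_n/Ω ≈ 126 kips

E60XX → F_EXX = 60 ksi.
t_e = 0.707 × 0.5 = 0.3535 in.
R_nwl = 0.6 × 60 × 0.3535 × 11 = 140 kips (longitudinal, 2 welds).
R_nwt = 0.6 × 60 × 0.3535 × 7 = 89.08 kips (transverse, base value).
(i) R_nwl + R_nwt = 229.1 kips; (ii) 0.85 R_nwl + 1.5 R_nwt = 252.6 kips.
R_n = max = 252.6 kips [governs: (ii)]; R_n/Ω = 126.3 kips.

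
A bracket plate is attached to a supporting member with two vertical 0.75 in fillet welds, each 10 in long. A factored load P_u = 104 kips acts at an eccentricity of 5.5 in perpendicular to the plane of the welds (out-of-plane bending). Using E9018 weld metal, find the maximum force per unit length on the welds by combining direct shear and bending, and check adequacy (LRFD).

E90XX → F_EXX = 90 ksi.
L_w = 2 × 10 = 20 in; section modulus (unit throat) S = 2 × L²/6 = 33.33 in².
Direct shear f_v = P/L_w = 104/20 = 5.2 kip/in.
Moment M = P × e = 104 × 5.5 = 572 kip·in; bending f_b = M/S = 17.16 kip/in.
f_max = √(f_v² + f_b²) = √(5.2² + 17.16²) = 17.93 kip/in.
φr_n = 0.75 × 0.6 × 90 × (0.707 × 0.75) = 21.48 kip/in → adequate.

f_max ≈ 17.9 kip/in; adequate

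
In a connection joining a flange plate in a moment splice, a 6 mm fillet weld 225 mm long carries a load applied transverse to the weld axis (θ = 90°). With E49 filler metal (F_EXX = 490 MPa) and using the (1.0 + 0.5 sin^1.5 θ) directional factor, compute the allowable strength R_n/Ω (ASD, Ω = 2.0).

R_n/Ω ≈ 210 kN

t_e = 0.707 × 6 = 4.242 mm; A_we = 4.242 × 225 = 954.5 mm².
Directional factor: 1.0 + 0.5 sin^1.5(90°) = 1.5.
F_nw = 0.6 × 490 × 1.5 = 441 MPa.
R_n/Ω = (441 × 954.5) / 2.0 × 10⁻³ = 210.5 kN.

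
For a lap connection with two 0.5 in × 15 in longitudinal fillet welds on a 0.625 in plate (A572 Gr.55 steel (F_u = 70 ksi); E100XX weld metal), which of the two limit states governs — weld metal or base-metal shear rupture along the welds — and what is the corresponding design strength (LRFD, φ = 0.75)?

E100XX → F_EXX = 100 ksi.
t_e = 0.707 × 0.5 = 0.3535 in; L = 30 in.
Weld metal: φR_n = 0.75 × 0.6 × 100 × 0.3535 × 30 = 477.2 kip.
Base metal (shear rupture): φR_n = 0.75 × 0.6 × 70 × 0.625 × 30 = 590.6 kip.
Governing: weld metal.

φR_n ≈ 477 kip (weld metal governs)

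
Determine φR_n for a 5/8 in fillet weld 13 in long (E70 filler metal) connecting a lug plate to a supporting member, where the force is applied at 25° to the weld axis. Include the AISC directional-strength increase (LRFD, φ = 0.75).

φR_n ≈ 206 kip

E70XX → F_EXX = 70 ksi.
t_e = 0.707 × 0.625 = 0.4419 in; A_we = 0.4419 × 13 = 5.744 in².
Directional factor: 1.0 + 0.5 sin^1.5(25°) = 1.137.
F_nw = 0.6 × 70 × 1.137 = 47.77 ksi.
φR_n = 0.75 × 47.77 × 5.744 = 205.8 kip.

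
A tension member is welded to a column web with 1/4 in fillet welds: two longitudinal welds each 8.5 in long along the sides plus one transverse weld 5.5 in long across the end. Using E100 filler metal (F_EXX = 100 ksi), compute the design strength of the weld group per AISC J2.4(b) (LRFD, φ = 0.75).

t_e = 0.707 × 0.25 = 0.1767 in.
R_nwl = 0.6 × 100 × 0.1767 × 17 = 180.3 kips (longitudinal, 2 welds).
R_nwt = 0.6 × 100 × 0.1767 × 5.5 = 58.33 kips (transverse, base value).
(i) R_nwl + R_nwt = 238.6 kips; (ii) 0.85 R_nwl + 1.5 R_nwt = 240.7 kips.
R_n = max = 240.7 kips [governs: (ii)]; φR_n = 180.6 kips.

φR_n ≈ 181 kips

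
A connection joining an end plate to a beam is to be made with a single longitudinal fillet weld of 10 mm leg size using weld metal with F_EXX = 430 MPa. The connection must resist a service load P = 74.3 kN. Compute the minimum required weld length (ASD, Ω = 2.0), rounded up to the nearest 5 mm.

Throat t_e = 0.707 × 10 = 7.07 mm.
r_n/Ω = (0.6 × 430 × 7.07) / 2.0 = 912 N/mm = 0.912 kN/mm.
L_req = P / (r_n/Ω) = 74.3 / 0.912 = 81.47 mm total.
Round up → use L = 85 mm.

L = 85 mm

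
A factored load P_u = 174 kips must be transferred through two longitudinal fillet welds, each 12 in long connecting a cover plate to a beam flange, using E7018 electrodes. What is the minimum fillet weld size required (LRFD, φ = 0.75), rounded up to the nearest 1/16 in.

E70XX → F_EXX = 70 ksi.
Total weld length L = 24 in.
Required throat t_e = P_u / (φ × 0.6 F_EXX × L) = 174 / (0.75 × 0.6 × 70 × 24) = 0.2302 in.
Required leg w = t_e / 0.707 = 0.3255 in → use 3/8 in.

w = 3/8 in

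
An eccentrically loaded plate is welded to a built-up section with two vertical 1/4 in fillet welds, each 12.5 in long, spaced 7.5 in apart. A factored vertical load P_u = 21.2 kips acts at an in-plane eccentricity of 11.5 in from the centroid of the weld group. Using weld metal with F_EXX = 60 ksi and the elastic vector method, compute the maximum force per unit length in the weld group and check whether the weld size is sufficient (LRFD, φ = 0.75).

Total weld length L_w = 25 in. Treat welds as unit-width lines.
Polar moment about centroid: J = 2[d³/12 + d(b/2)²] = 2[12.5³/12 + 12.5×3.75²] = 677.1 in³.
Direct shear f_v = P/L_w = 21.2 / 25 = 0.848 kip/in (vertical).
Torsion M = P·e = 21.2 × 11.5 = 243.8 kip·in.
Critical point at (x, y) = (3.75, 6.25) from centroid. f_tx = M·y/J = 2.25 kip/in; f_ty = M·x/J = 1.35 kip/in.
Resultant f_max = √[f_tx² + (f_v + f_ty)²] = √[2.25² + (0.848 + 1.35)²] = 3.146 kip/in.
Capacity per unit length: φr_n = 0.75 × 0.6 × 60 × (0.707 × 0.25) = 4.772 kip/in.
3.146 ≤ 4.772 → adequate.

f_max ≈ 3.15 kip/in; adequate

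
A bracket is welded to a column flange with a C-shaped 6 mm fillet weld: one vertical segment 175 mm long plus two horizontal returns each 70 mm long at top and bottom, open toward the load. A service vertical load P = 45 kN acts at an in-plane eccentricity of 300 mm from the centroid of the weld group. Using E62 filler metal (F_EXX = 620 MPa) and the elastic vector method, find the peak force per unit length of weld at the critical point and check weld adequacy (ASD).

Total weld length L_w = 315 mm. Treat welds as unit-width lines.
Centroid: x̄ = 2×70×35 / 315 = 15.56 mm from the vertical weld.
Polar moment about centroid: J = I_x + I_y = [175³/12 + 2×70×87.5²] + [175×15.56² + 2(70³/12 + 70×19.44²)] = 1671000 mm³.
Direct shear f_v = P/L_w = 45×10³ / 315 = 142.9 N/mm (vertical).
Torsion M = P·e = 45×10³ × 300 = 13500000 N·mm.
Critical point at (x, y) = (54.44, 87.5) from centroid. f_tx = M·y/J = 706.9 N/mm; f_ty = M·x/J = 439.9 N/mm.
Resultant f_max = √[f_tx² + (f_v + f_ty)²] = √[706.9² + (142.9 + 439.9)²] = 916.2 N/mm.
Capacity per unit length: r_n/Ω = (1/2.0) × 0.6 × 620 × (0.707 × 6) = 789 N/mm.
916.2 > 789 → NOT adequate.

f_max ≈ 916 N/mm; NOT adequate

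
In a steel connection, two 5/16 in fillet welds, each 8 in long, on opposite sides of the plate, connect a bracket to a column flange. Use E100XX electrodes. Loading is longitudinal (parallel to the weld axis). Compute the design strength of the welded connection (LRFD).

φR_n ≈ 159 kips

E100XX → F_EXX = 100 ksi.
Effective throat t_e = 0.707 × 0.3125 = 0.2209 in.
Total length L = 16 in; A_we = 0.2209 × 16 = 3.535 in².
F_nw = 0.6 F_EXX = 0.6 × 100 = 60 ksi.
φR_n = 0.75 × 60 × 3.535 = 159.1 kips.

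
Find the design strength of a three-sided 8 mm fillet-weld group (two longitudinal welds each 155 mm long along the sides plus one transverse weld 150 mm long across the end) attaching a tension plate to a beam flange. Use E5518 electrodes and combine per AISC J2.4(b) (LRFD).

φR_n ≈ 684 kN

E55XX → F_EXX = 550 MPa.
t_e = 0.707 × 8 = 5.656 mm.
R_nwl = 0.6 × 550 × 5.656 × 310 × 10⁻³ = 578.6 kN (longitudinal, 2 welds).
R_nwt = 0.6 × 550 × 5.656 × 150 × 10⁻³ = 280 kN (transverse, base value).
(i) R_nwl + R_nwt = 858.6 kN; (ii) 0.85 R_nwl + 1.5 R_nwt = 911.8 kN.
R_n = max = 911.8 kN [governs: (ii)]; φR_n = 683.8 kN.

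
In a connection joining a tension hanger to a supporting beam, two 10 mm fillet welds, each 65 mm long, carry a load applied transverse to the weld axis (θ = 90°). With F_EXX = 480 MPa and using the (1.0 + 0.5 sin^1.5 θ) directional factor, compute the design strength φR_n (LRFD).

t_e = 0.707 × 10 = 7.07 mm; A_we = 7.07 × 130 = 919.1 mm².
Directional factor: 1.0 + 0.5 sin^1.5(90°) = 1.5.
F_nw = 0.6 × 480 × 1.5 = 432 MPa.
φR_n = 0.75 × 432 × 919.1 × 10⁻³ = 297.8 kN.

φR_n ≈ 298 kN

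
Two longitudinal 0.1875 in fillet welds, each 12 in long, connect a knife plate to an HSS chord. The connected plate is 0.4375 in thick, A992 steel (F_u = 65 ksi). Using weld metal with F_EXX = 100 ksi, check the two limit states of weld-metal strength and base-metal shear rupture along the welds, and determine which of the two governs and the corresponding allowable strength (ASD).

t_e = 0.707 × 0.1875 = 0.1326 in; L = 24 in.
Weld metal: R_n/Ω = (1/2.0) × 0.6 × 100 × 0.1326 × 24 = 95.45 kip.
Base metal (shear rupture): R_n/Ω = (1/2.0) × 0.6 × 65 × 0.4375 × 24 = 204.8 kip.
Governing: weld metal.

R_n/Ω ≈ 95.4 kip (weld metal governs)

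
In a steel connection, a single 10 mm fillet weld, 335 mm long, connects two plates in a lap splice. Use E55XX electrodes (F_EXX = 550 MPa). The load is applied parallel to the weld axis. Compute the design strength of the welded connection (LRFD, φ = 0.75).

φR_n ≈ 586 kN

Effective throat t_e = 0.707 × 10 = 7.07 mm.
Total length L = 335 mm; A_we = 7.07 × 335 = 2368 mm².
F_nw = 0.6 F_EXX = 0.6 × 550 = 330 MPa.
φR_n = 0.75 × 330 × 2368 × 10⁻³ = 586.2 kN.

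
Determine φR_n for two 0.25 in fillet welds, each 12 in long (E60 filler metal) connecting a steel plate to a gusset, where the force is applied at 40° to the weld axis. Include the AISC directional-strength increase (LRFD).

E60XX → F_EXX = 60 ksi.
t_e = 0.707 × 0.25 = 0.1767 in; A_we = 0.1767 × 24 = 4.242 in².
Directional factor: 1.0 + 0.5 sin^1.5(40°) = 1.258.
F_nw = 0.6 × 60 × 1.258 = 45.28 ksi.
φR_n = 0.75 × 45.28 × 4.242 = 144 kip.

φR_n ≈ 144 kip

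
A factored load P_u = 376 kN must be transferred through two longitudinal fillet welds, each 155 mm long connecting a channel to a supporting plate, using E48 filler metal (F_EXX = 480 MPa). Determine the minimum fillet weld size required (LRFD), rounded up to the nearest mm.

Total weld length L = 310 mm.
Required throat t_e = P_u / (φ × 0.6 F_EXX × L) = 376 / (0.75 × 0.6 × 480 × 310 × 10⁻³) = 5.615 mm.
Required leg w = t_e / 0.707 = 7.942 mm → use 8 mm.

w = 8 mm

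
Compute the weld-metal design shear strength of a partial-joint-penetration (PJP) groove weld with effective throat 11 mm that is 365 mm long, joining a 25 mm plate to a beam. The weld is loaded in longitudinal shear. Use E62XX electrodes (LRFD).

φR_n ≈ 1120 kN

E62XX → F_EXX = 620 MPa.
Effective throat (given) t_e = 11 mm.
A_we = 11 × 365 = 4015 mm².
F_nw = 0.6 F_EXX = 372 MPa.
φR_n = 0.75 × 372 × 4015 × 10⁻³ = 1120 kN.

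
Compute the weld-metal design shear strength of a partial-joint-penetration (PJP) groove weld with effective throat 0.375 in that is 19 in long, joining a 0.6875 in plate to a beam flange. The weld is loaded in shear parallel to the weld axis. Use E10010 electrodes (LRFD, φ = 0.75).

E100XX → F_EXX = 100 ksi.
Effective throat (given) t_e = 0.375 in.
A_we = 0.375 × 19 = 7.125 in².
F_nw = 0.6 F_EXX = 60 ksi.
φR_n = 0.75 × 60 × 7.125 = 320.6 kip.

φR_n ≈ 321 kip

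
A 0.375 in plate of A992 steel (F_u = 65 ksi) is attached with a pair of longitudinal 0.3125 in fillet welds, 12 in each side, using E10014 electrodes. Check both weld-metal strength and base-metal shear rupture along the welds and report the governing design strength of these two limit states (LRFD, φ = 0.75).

φR_n ≈ 239 kip (weld metal governs)

E100XX → F_EXX = 100 ksi.
t_e = 0.707 × 0.3125 = 0.2209 in; L = 24 in.
Weld metal: φR_n = 0.75 × 0.6 × 100 × 0.2209 × 24 = 238.6 kip.
Base metal (shear rupture): φR_n = 0.75 × 0.6 × 65 × 0.375 × 24 = 263.2 kip.
Governing: weld metal.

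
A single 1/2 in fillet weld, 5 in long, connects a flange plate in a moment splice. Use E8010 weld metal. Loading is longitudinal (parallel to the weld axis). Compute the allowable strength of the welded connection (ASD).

E80XX → F_EXX = 80 ksi.
Effective throat t_e = 0.707 × 0.5 = 0.3535 in.
Total length L = 5 in; A_we = 0.3535 × 5 = 1.767 in².
F_nw = 0.6 F_EXX = 0.6 × 80 = 48 ksi.
R_n = 48 × 1.767 = 84.84 kip; R_n/Ω = 84.84/2.0 = 42.42 kip.

R_n/Ω ≈ 42.4 kip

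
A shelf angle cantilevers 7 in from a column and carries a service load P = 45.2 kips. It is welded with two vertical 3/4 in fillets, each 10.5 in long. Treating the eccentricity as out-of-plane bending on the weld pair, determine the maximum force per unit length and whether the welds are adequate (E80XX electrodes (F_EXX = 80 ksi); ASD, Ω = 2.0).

L_w = 2 × 10.5 = 21 in; section modulus (unit throat) S = 2 × L²/6 = 36.75 in².
Direct shear f_v = P/L_w = 45.2/21 = 2.152 kip/in.
Moment M = P × e = 45.2 × 7 = 316.4 kip·in; bending f_b = M/S = 8.61 kip/in.
f_max = √(f_v² + f_b²) = √(2.152² + 8.61²) = 8.874 kip/in.
r_n/Ω = (1/2.0) × 0.6 × 80 × (0.707 × 0.75) = 12.73 kip/in → adequate.

f_max ≈ 8.87 kip/in; adequate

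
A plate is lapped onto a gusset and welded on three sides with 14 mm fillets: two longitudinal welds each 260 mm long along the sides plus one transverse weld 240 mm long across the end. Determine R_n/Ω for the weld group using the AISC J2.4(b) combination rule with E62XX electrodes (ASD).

R_n/Ω ≈ 1480 kN

E62XX → F_EXX = 620 MPa.
t_e = 0.707 × 14 = 9.898 mm.
R_nwl = 0.6 × 620 × 9.898 × 520 × 10⁻³ = 1915 kN (longitudinal, 2 welds).
R_nwt = 0.6 × 620 × 9.898 × 240 × 10⁻³ = 883.7 kN (transverse, base value).
(i) R_nwl + R_nwt = 2798 kN; (ii) 0.85 R_nwl + 1.5 R_nwt = 2953 kN.
R_n = max = 2953 kN [governs: (ii)]; R_n/Ω = 1477 kN.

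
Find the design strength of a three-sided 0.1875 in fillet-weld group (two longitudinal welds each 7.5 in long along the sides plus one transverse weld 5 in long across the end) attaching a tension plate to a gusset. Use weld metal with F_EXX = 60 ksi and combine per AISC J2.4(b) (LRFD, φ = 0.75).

φR_n ≈ 72.5 kips

t_e = 0.707 × 0.1875 = 0.1326 in.
R_nwl = 0.6 × 60 × 0.1326 × 15 = 71.58 kips (longitudinal, 2 welds).
R_nwt = 0.6 × 60 × 0.1326 × 5 = 23.86 kips (transverse, base value).
(i) R_nwl + R_nwt = 95.44 kips; (ii) 0.85 R_nwl + 1.5 R_nwt = 96.64 kips.
R_n = max = 96.64 kips [governs: (ii)]; φR_n = 72.48 kips.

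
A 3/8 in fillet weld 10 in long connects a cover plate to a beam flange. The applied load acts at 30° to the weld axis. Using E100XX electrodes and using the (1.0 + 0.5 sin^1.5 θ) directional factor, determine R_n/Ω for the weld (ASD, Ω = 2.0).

E100XX → F_EXX = 100 ksi.
t_e = 0.707 × 0.375 = 0.2651 in; A_we = 0.2651 × 10 = 2.651 in².
Directional factor: 1.0 + 0.5 sin^1.5(30°) = 1.177.
F_nw = 0.6 × 100 × 1.177 = 70.61 ksi.
R_n/Ω = (70.61 × 2.651) / 2.0 = 93.6 kip.

R_n/Ω ≈ 93.6 kip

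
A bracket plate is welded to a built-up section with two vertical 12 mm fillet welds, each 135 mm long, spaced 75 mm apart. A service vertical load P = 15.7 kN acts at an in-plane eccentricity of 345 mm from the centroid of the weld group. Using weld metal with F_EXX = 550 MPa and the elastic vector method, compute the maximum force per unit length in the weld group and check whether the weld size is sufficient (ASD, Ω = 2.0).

f_max ≈ 560 N/mm; adequate

Total weld length L_w = 270 mm. Treat welds as unit-width lines.
Polar moment about centroid: J = 2[d³/12 + d(b/2)²] = 2[135³/12 + 135×37.5²] = 789800 mm³.
Direct shear f_v = P/L_w = 15.7×10³ / 270 = 58.15 N/mm (vertical).
Torsion M = P·e = 15.7×10³ × 345 = 5416500 N·mm.
Critical point at (x, y) = (37.5, 67.5) from centroid. f_tx = M·y/J = 462.9 N/mm; f_ty = M·x/J = 257.2 N/mm.
Resultant f_max = √[f_tx² + (f_v + f_ty)²] = √[462.9² + (58.15 + 257.2)²] = 560.1 N/mm.
Capacity per unit length: r_n/Ω = (1/2.0) × 0.6 × 550 × (0.707 × 12) = 1400 N/mm.
560.1 ≤ 1400 → adequate.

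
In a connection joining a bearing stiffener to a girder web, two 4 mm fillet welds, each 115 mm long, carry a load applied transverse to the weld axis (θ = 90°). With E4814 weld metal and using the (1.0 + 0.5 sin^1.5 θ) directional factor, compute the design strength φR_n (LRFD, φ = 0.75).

φR_n ≈ 211 kN

E48XX → F_EXX = 480 MPa.
t_e = 0.707 × 4 = 2.828 mm; A_we = 2.828 × 230 = 650.4 mm².
Directional factor: 1.0 + 0.5 sin^1.5(90°) = 1.5.
F_nw = 0.6 × 480 × 1.5 = 432 MPa.
φR_n = 0.75 × 432 × 650.4 × 10⁻³ = 210.7 kN.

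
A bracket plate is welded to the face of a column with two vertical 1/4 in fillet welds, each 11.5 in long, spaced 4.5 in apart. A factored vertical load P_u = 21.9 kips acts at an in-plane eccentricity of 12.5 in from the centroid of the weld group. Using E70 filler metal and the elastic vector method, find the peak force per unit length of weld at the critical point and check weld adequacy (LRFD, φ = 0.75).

f_max ≈ 5 kip/in; adequate

E70XX → F_EXX = 70 ksi.
Total weld length L_w = 23 in. Treat welds as unit-width lines.
Polar moment about centroid: J = 2[d³/12 + d(b/2)²] = 2[11.5³/12 + 11.5×2.25²] = 369.9 in³.
Direct shear f_v = P/L_w = 21.9 / 23 = 0.9522 kip/in (vertical).
Torsion M = P·e = 21.9 × 12.5 = 273.75 kip·in.
Critical point at (x, y) = (2.25, 5.75) from centroid. f_tx = M·y/J = 4.255 kip/in; f_ty = M·x/J = 1.665 kip/in.
Resultant f_max = √[f_tx² + (f_v + f_ty)²] = √[4.255² + (0.9522 + 1.665)²] = 4.996 kip/in.
Capacity per unit length: φr_n = 0.75 × 0.6 × 70 × (0.707 × 0.25) = 5.568 kip/in.
4.996 ≤ 5.568 → adequate.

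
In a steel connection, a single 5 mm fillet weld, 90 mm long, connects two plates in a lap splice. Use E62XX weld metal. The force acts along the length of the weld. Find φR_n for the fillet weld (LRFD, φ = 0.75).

φR_n ≈ 88.8 kN

E62XX → F_EXX = 620 MPa.
Effective throat t_e = 0.707 × 5 = 3.535 mm.
Total length L = 90 mm; A_we = 3.535 × 90 = 318.1 mm².
F_nw = 0.6 F_EXX = 0.6 × 620 = 372 MPa.
φR_n = 0.75 × 372 × 318.1 × 10⁻³ = 88.76 kN.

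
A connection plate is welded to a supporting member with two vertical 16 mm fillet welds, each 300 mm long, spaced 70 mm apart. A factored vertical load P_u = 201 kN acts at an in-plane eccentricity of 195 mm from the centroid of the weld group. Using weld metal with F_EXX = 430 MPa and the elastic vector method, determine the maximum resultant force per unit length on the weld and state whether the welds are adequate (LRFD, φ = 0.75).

f_max ≈ 1270 N/mm; adequate

Total weld length L_w = 600 mm. Treat welds as unit-width lines.
Polar moment about centroid: J = 2[d³/12 + d(b/2)²] = 2[300³/12 + 300×35²] = 5235000 mm³.
Direct shear f_v = P/L_w = 201×10³ / 600 = 335 N/mm (vertical).
Torsion M = P·e = 201×10³ × 195 = 39195000 N·mm.
Critical point at (x, y) = (35, 150) from centroid. f_tx = M·y/J = 1123 N/mm; f_ty = M·x/J = 262 N/mm.
Resultant f_max = √[f_tx² + (f_v + f_ty)²] = √[1123² + (335 + 262)²] = 1272 N/mm.
Capacity per unit length: φr_n = 0.75 × 0.6 × 430 × (0.707 × 16) = 2189 N/mm.
1272 ≤ 2189 → adequate.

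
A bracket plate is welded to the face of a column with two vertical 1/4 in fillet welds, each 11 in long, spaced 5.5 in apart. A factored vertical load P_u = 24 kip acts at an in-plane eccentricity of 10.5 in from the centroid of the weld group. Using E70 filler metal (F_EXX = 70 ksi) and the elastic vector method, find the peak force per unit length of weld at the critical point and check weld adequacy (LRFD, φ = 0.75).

f_max ≈ 4.58 kip/in; adequate

Total weld length L_w = 22 in. Treat welds as unit-width lines.
Polar moment about centroid: J = 2[d³/12 + d(b/2)²] = 2[11³/12 + 11×2.75²] = 388.2 in³.
Direct shear f_v = P/L_w = 24 / 22 = 1.091 kip/in (vertical).
Torsion M = P·e = 24 × 10.5 = 252 kip·in.
Critical point at (x, y) = (2.75, 5.5) from centroid. f_tx = M·y/J = 3.57 kip/in; f_ty = M·x/J = 1.785 kip/in.
Resultant f_max = √[f_tx² + (f_v + f_ty)²] = √[3.57² + (1.091 + 1.785)²] = 4.585 kip/in.
Capacity per unit length: φr_n = 0.75 × 0.6 × 70 × (0.707 × 0.25) = 5.568 kip/in.
4.585 ≤ 5.568 → adequate.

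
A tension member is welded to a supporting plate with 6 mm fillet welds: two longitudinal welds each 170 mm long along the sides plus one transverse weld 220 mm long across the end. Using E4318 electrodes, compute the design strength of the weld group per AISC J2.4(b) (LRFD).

E43XX → F_EXX = 430 MPa.
t_e = 0.707 × 6 = 4.242 mm.
R_nwl = 0.6 × 430 × 4.242 × 340 × 10⁻³ = 372.1 kN (longitudinal, 2 welds).
R_nwt = 0.6 × 430 × 4.242 × 220 × 10⁻³ = 240.8 kN (transverse, base value).
(i) R_nwl + R_nwt = 612.9 kN; (ii) 0.85 R_nwl + 1.5 R_nwt = 677.5 kN.
R_n = max = 677.5 kN [governs: (ii)]; φR_n = 508.1 kN.

φR_n ≈ 508 kN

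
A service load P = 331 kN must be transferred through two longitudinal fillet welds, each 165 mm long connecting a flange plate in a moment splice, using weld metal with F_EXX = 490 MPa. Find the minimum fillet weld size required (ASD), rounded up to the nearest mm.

w = 10 mm

Total weld length L = 330 mm.
Required throat t_e = P × Ω / (0.6 F_EXX × L) = 331 × 2.0 / (0.6 × 490 × 330 × 10⁻³) = 6.823 mm.
Required leg w = t_e / 0.707 = 9.651 mm → use 10 mm.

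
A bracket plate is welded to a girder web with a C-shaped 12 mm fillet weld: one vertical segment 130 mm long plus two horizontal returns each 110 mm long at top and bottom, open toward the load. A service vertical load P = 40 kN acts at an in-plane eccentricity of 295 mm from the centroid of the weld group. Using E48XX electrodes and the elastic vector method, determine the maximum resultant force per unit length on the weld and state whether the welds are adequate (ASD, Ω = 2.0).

f_max ≈ 833 N/mm; adequate

E48XX → F_EXX = 480 MPa.
Total weld length L_w = 350 mm. Treat welds as unit-width lines.
Centroid: x̄ = 2×110×55 / 350 = 34.57 mm from the vertical weld.
Polar moment about centroid: J = I_x + I_y = [130³/12 + 2×110×65²] + [130×34.57² + 2(110³/12 + 110×20.43²)] = 1582000 mm³.
Direct shear f_v = P/L_w = 40×10³ / 350 = 114.3 N/mm (vertical).
Torsion M = P·e = 40×10³ × 295 = 11800000 N·mm.
Critical point at (x, y) = (75.43, 65) from centroid. f_tx = M·y/J = 485 N/mm; f_ty = M·x/J = 562.8 N/mm.
Resultant f_max = √[f_tx² + (f_v + f_ty)²] = √[485² + (114.3 + 562.8)²] = 832.8 N/mm.
Capacity per unit length: r_n/Ω = (1/2.0) × 0.6 × 480 × (0.707 × 12) = 1222 N/mm.
832.8 ≤ 1222 → adequate.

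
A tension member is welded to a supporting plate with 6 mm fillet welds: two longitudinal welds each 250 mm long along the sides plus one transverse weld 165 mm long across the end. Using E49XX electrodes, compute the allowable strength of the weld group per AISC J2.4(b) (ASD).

R_n/Ω ≈ 419 kN

E49XX → F_EXX = 490 MPa.
t_e = 0.707 × 6 = 4.242 mm.
R_nwl = 0.6 × 490 × 4.242 × 500 × 10⁻³ = 623.6 kN (longitudinal, 2 welds).
R_nwt = 0.6 × 490 × 4.242 × 165 × 10⁻³ = 205.8 kN (transverse, base value).
(i) R_nwl + R_nwt = 829.4 kN; (ii) 0.85 R_nwl + 1.5 R_nwt = 838.7 kN.
R_n = max = 838.7 kN [governs: (ii)]; R_n/Ω = 419.4 kN.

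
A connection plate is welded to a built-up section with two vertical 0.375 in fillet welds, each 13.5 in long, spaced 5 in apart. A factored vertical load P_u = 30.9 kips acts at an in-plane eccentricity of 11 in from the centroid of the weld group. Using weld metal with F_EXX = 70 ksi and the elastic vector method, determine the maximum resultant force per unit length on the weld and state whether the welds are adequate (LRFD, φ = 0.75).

f_max ≈ 4.75 kip/in; adequate

Total weld length L_w = 27 in. Treat welds as unit-width lines.
Polar moment about centroid: J = 2[d³/12 + d(b/2)²] = 2[13.5³/12 + 13.5×2.5²] = 578.8 in³.
Direct shear f_v = P/L_w = 30.9 / 27 = 1.144 kip/in (vertical).
Torsion M = P·e = 30.9 × 11 = 339.9 kip·in.
Critical point at (x, y) = (2.5, 6.75) from centroid. f_tx = M·y/J = 3.964 kip/in; f_ty = M·x/J = 1.468 kip/in.
Resultant f_max = √[f_tx² + (f_v + f_ty)²] = √[3.964² + (1.144 + 1.468)²] = 4.747 kip/in.
Capacity per unit length: φr_n = 0.75 × 0.6 × 70 × (0.707 × 0.375) = 8.351 kip/in.
4.747 ≤ 8.351 → adequate.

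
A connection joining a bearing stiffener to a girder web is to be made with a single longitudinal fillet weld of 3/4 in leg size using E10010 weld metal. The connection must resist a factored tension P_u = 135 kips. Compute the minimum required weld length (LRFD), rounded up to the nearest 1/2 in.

E100XX → F_EXX = 100 ksi.
Throat t_e = 0.707 × 0.75 = 0.5302 in.
φr_n = 0.75 × 0.6 × 100 × 0.5302 = 23.86 kips/in.
L_req = P_u / φr_n = 135 / 23.86 = 5.658 in total.
Round up → use L = 6 in.

L = 6 in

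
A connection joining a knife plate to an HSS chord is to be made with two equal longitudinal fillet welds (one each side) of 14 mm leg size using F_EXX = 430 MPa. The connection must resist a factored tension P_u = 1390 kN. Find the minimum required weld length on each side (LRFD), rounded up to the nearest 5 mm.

L = 365 mm on each side

Throat t_e = 0.707 × 14 = 9.898 mm.
φr_n = 0.75 × 0.6 × 430 × 9.898 × 10⁻³ = 1.915 kN/mm.
L_req = P_u / φr_n = 1390 / 1.915 = 725.7 mm total.
Per side: 725.7 / 2 = 362.9 mm.
Round up → use L = 365 mm on each side.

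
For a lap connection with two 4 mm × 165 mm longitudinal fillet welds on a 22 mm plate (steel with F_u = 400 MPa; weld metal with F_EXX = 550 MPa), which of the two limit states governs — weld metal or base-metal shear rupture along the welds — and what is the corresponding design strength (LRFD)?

φR_n ≈ 231 kN (weld metal governs)

t_e = 0.707 × 4 = 2.828 mm; L = 330 mm.
Weld metal: φR_n = 0.75 × 0.6 × 550 × 2.828 × 330 × 10⁻³ = 231 kN.
Base metal (shear rupture): φR_n = 0.75 × 0.6 × 400 × 22 × 330 × 10⁻³ = 1307 kN.
Governing: weld metal.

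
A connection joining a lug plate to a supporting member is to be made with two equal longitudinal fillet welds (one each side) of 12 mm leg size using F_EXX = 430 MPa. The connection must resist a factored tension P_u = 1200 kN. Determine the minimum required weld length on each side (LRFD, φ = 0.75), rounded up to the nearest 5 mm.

Throat t_e = 0.707 × 12 = 8.484 mm.
φr_n = 0.75 × 0.6 × 430 × 8.484 × 10⁻³ = 1.642 kN/mm.
L_req = P_u / φr_n = 1200 / 1.642 = 731 mm total.
Per side: 731 / 2 = 365.5 mm.
Round up → use L = 370 mm on each side.

L = 370 mm on each side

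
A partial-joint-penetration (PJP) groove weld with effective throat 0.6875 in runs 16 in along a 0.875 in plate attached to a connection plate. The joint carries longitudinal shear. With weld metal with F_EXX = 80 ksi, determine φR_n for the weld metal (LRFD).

Effective throat (given) t_e = 0.6875 in.
A_we = 0.6875 × 16 = 11 in².
F_nw = 0.6 F_EXX = 48 ksi.
φR_n = 0.75 × 48 × 11 = 396 kip.

φR_n ≈ 396 kip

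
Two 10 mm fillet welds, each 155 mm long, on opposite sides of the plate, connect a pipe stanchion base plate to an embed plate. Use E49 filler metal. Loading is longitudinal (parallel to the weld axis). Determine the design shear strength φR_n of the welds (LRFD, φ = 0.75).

E49XX → F_EXX = 490 MPa.
Effective throat t_e = 0.707 × 10 = 7.07 mm.
Total length L = 310 mm; A_we = 7.07 × 310 = 2192 mm².
F_nw = 0.6 F_EXX = 0.6 × 490 = 294 MPa.
φR_n = 0.75 × 294 × 2192 × 10⁻³ = 483.3 kN.

φR_n ≈ 483 kN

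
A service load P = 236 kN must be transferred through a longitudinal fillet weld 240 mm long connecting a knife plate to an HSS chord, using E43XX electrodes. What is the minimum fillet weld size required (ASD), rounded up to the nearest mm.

w = 11 mm

E43XX → F_EXX = 430 MPa.
Total weld length L = 240 mm.
Required throat t_e = P × Ω / (0.6 F_EXX × L) = 236 × 2.0 / (0.6 × 430 × 240 × 10⁻³) = 7.623 mm.
Required leg w = t_e / 0.707 = 10.78 mm → use 11 mm.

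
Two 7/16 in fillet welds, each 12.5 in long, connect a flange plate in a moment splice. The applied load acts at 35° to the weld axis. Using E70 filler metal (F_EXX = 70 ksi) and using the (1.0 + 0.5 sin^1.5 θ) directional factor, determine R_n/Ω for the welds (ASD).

t_e = 0.707 × 0.4375 = 0.3093 in; A_we = 0.3093 × 25 = 7.733 in².
Directional factor: 1.0 + 0.5 sin^1.5(35°) = 1.217.
F_nw = 0.6 × 70 × 1.217 = 51.12 ksi.
R_n/Ω = (51.12 × 7.733) / 2.0 = 197.7 kip.

R_n/Ω ≈ 198 kip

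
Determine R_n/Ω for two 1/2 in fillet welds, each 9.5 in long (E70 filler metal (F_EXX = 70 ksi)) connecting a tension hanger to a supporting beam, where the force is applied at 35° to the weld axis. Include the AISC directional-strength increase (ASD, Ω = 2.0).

R_n/Ω ≈ 172 kip

t_e = 0.707 × 0.5 = 0.3535 in; A_we = 0.3535 × 19 = 6.716 in².
Directional factor: 1.0 + 0.5 sin^1.5(35°) = 1.217.
F_nw = 0.6 × 70 × 1.217 = 51.12 ksi.
R_n/Ω = (51.12 × 6.716) / 2.0 = 171.7 kip.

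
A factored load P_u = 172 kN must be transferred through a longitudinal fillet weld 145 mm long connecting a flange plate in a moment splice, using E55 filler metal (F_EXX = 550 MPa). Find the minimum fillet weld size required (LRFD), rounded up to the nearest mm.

Total weld length L = 145 mm.
Required throat t_e = P_u / (φ × 0.6 F_EXX × L) = 172 / (0.75 × 0.6 × 550 × 145 × 10⁻³) = 4.793 mm.
Required leg w = t_e / 0.707 = 6.779 mm → use 7 mm.

w = 7 mm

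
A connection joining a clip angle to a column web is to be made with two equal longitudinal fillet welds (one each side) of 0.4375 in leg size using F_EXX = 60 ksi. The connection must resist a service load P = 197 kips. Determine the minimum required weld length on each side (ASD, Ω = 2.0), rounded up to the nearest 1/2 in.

L = 18 in on each side

Throat t_e = 0.707 × 0.4375 = 0.3093 in.
r_n/Ω = (0.6 × 60 × 0.3093) / 2.0 = 5.568 kip/in.
L_req = P / (r_n/Ω) = 197 / 5.568 = 35.38 in total.
Per side: 35.38 / 2 = 17.69 in.
Round up → use L = 18 in on each side.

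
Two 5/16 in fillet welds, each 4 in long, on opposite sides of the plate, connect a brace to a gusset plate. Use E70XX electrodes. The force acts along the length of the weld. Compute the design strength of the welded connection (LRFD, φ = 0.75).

φR_n ≈ 55.7 kips

E70XX → F_EXX = 70 ksi.
Effective throat t_e = 0.707 × 0.3125 = 0.2209 in.
Total length L = 8 in; A_we = 0.2209 × 8 = 1.767 in².
F_nw = 0.6 F_EXX = 0.6 × 70 = 42 ksi.
φR_n = 0.75 × 42 × 1.767 = 55.68 kips.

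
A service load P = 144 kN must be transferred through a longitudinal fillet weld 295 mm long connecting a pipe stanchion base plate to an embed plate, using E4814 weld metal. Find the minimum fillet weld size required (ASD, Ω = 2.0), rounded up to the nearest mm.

w = 5 mm

E48XX → F_EXX = 480 MPa.
Total weld length L = 295 mm.
Required throat t_e = P × Ω / (0.6 F_EXX × L) = 144 × 2.0 / (0.6 × 480 × 295 × 10⁻³) = 3.39 mm.
Required leg w = t_e / 0.707 = 4.795 mm → use 5 mm.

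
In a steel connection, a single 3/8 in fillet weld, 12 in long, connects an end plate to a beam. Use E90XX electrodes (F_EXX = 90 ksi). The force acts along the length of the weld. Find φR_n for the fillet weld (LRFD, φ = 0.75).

φR_n ≈ 129 kip

Effective throat t_e = 0.707 × 0.375 = 0.2651 in.
Total length L = 12 in; A_we = 0.2651 × 12 = 3.181 in².
F_nw = 0.6 F_EXX = 0.6 × 90 = 54 ksi.
φR_n = 0.75 × 54 × 3.181 = 128.9 kip.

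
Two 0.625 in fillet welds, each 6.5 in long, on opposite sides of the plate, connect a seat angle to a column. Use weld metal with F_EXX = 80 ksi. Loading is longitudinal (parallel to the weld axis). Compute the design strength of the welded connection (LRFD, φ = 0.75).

Effective throat t_e = 0.707 × 0.625 = 0.4419 in.
Total length L = 13 in; A_we = 0.4419 × 13 = 5.744 in².
F_nw = 0.6 F_EXX = 0.6 × 80 = 48 ksi.
φR_n = 0.75 × 48 × 5.744 = 206.8 kip.

φR_n ≈ 207 kip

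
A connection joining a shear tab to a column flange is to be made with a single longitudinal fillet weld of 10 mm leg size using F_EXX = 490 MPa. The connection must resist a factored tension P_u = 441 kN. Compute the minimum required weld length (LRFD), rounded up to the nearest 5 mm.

L = 285 mm

Throat t_e = 0.707 × 10 = 7.07 mm.
φr_n = 0.75 × 0.6 × 490 × 7.07 × 10⁻³ = 1.559 kN/mm.
L_req = P_u / φr_n = 441 / 1.559 = 282.9 mm total.
Round up → use L = 285 mm.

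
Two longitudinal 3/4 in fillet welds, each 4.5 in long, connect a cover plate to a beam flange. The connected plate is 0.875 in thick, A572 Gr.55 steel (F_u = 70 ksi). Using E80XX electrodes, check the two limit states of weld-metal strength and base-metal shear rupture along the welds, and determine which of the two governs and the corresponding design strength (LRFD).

φR_n ≈ 172 kip (weld metal governs)

E80XX → F_EXX = 80 ksi.
t_e = 0.707 × 0.75 = 0.5302 in; L = 9 in.
Weld metal: φR_n = 0.75 × 0.6 × 80 × 0.5302 × 9 = 171.8 kip.
Base metal (shear rupture): φR_n = 0.75 × 0.6 × 70 × 0.875 × 9 = 248.1 kip.
Governing: weld metal.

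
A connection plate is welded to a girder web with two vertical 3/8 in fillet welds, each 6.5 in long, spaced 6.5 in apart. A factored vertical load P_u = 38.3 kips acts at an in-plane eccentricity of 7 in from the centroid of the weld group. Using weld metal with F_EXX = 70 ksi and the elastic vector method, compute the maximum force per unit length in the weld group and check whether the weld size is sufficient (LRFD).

Total weld length L_w = 13 in. Treat welds as unit-width lines.
Polar moment about centroid: J = 2[d³/12 + d(b/2)²] = 2[6.5³/12 + 6.5×3.25²] = 183.1 in³.
Direct shear f_v = P/L_w = 38.3 / 13 = 2.946 kip/in (vertical).
Torsion M = P·e = 38.3 × 7 = 268.1 kip·in.
Critical point at (x, y) = (3.25, 3.25) from centroid. f_tx = M·y/J = 4.759 kip/in; f_ty = M·x/J = 4.759 kip/in.
Resultant f_max = √[f_tx² + (f_v + f_ty)²] = √[4.759² + (2.946 + 4.759)²] = 9.057 kip/in.
Capacity per unit length: φr_n = 0.75 × 0.6 × 70 × (0.707 × 0.375) = 8.351 kip/in.
9.057 > 8.351 → NOT adequate.

f_max ≈ 9.06 kip/in; NOT adequate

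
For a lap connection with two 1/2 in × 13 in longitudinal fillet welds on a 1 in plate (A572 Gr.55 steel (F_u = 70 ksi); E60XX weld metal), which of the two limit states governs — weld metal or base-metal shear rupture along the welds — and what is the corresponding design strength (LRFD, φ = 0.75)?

φR_n ≈ 248 kips (weld metal governs)

E60XX → F_EXX = 60 ksi.
t_e = 0.707 × 0.5 = 0.3535 in; L = 26 in.
Weld metal: φR_n = 0.75 × 0.6 × 60 × 0.3535 × 26 = 248.2 kips.
Base metal (shear rupture): φR_n = 0.75 × 0.6 × 70 × 1 × 26 = 819 kips.
Governing: weld metal.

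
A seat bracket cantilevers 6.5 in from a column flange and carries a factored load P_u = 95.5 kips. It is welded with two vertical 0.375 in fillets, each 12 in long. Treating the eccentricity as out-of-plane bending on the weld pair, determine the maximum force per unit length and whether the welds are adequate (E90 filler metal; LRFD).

f_max ≈ 13.5 kip/in; NOT adequate

E90XX → F_EXX = 90 ksi.
L_w = 2 × 12 = 24 in; section modulus (unit throat) S = 2 × L²/6 = 48 in².
Direct shear f_v = P/L_w = 95.5/24 = 3.979 kip/in.
Moment M = P × e = 95.5 × 6.5 = 620.75 kip·in; bending f_b = M/S = 12.93 kip/in.
f_max = √(f_v² + f_b²) = √(3.979² + 12.93²) = 13.53 kip/in.
φr_n = 0.75 × 0.6 × 90 × (0.707 × 0.375) = 10.74 kip/in → NOT adequate.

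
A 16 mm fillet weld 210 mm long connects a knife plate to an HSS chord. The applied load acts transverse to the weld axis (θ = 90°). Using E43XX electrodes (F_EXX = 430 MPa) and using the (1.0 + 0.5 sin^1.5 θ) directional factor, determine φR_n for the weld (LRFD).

φR_n ≈ 689 kN

t_e = 0.707 × 16 = 11.31 mm; A_we = 11.31 × 210 = 2376 mm².
Directional factor: 1.0 + 0.5 sin^1.5(90°) = 1.5.
F_nw = 0.6 × 430 × 1.5 = 387 MPa.
φR_n = 0.75 × 387 × 2376 × 10⁻³ = 689.5 kN.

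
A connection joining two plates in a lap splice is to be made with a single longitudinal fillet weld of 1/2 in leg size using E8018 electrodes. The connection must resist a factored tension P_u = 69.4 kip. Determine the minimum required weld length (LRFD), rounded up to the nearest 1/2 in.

E80XX → F_EXX = 80 ksi.
Throat t_e = 0.707 × 0.5 = 0.3535 in.
φr_n = 0.75 × 0.6 × 80 × 0.3535 = 12.73 kip/in.
L_req = P_u / φr_n = 69.4 / 12.73 = 5.453 in total.
Round up → use L = 5.5 in.

L = 5.5 in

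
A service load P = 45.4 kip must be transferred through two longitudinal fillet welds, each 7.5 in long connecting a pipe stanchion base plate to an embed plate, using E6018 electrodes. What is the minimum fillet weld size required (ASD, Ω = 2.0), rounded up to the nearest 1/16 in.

E60XX → F_EXX = 60 ksi.
Total weld length L = 15 in.
Required throat t_e = P × Ω / (0.6 F_EXX × L) = 45.4 × 2.0 / (0.6 × 60 × 15) = 0.1681 in.
Required leg w = t_e / 0.707 = 0.2378 in → use 1/4 in.

w = 1/4 in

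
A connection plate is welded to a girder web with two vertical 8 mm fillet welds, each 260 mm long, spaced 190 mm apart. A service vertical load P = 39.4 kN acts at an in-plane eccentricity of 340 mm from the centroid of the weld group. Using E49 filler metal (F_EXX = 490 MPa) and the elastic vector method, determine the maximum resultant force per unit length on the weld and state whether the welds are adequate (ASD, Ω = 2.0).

f_max ≈ 333 N/mm; adequate

Total weld length L_w = 520 mm. Treat welds as unit-width lines.
Polar moment about centroid: J = 2[d³/12 + d(b/2)²] = 2[260³/12 + 260×95²] = 7622000 mm³.
Direct shear f_v = P/L_w = 39.4×10³ / 520 = 75.77 N/mm (vertical).
Torsion M = P·e = 39.4×10³ × 340 = 13396000 N·mm.
Critical point at (x, y) = (95, 130) from centroid. f_tx = M·y/J = 228.5 N/mm; f_ty = M·x/J = 167 N/mm.
Resultant f_max = √[f_tx² + (f_v + f_ty)²] = √[228.5² + (75.77 + 167)²] = 333.3 N/mm.
Capacity per unit length: r_n/Ω = (1/2.0) × 0.6 × 490 × (0.707 × 8) = 831.4 N/mm.
333.3 ≤ 831.4 → adequate.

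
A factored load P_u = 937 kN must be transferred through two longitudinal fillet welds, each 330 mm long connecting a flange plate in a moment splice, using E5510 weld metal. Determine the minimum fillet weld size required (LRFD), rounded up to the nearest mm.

w = 9 mm

E55XX → F_EXX = 550 MPa.
Total weld length L = 660 mm.
Required throat t_e = P_u / (φ × 0.6 F_EXX × L) = 937 / (0.75 × 0.6 × 550 × 660 × 10⁻³) = 5.736 mm.
Required leg w = t_e / 0.707 = 8.113 mm → use 9 mm.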